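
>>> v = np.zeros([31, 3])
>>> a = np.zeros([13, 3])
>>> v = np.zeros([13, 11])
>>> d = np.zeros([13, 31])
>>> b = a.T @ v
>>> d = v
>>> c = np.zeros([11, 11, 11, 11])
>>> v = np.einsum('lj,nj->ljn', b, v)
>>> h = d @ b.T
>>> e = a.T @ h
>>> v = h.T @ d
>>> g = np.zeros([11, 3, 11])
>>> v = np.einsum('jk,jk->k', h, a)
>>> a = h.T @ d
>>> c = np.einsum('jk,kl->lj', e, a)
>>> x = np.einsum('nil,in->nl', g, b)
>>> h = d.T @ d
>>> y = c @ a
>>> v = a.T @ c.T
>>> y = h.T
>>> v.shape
(11, 11)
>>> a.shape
(3, 11)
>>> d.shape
(13, 11)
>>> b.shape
(3, 11)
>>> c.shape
(11, 3)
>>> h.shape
(11, 11)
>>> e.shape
(3, 3)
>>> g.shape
(11, 3, 11)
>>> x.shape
(11, 11)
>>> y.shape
(11, 11)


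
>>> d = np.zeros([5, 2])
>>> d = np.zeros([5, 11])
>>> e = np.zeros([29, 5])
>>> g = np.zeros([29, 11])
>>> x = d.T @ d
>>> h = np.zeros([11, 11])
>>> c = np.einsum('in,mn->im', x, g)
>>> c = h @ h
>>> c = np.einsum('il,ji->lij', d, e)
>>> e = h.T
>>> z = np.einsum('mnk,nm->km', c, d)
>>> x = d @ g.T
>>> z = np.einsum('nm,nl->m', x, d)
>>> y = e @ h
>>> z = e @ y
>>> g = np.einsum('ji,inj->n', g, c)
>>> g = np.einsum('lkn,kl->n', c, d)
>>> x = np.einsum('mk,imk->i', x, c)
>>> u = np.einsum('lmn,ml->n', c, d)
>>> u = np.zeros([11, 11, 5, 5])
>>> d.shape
(5, 11)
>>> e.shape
(11, 11)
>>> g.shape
(29,)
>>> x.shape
(11,)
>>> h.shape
(11, 11)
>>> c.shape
(11, 5, 29)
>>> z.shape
(11, 11)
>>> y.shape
(11, 11)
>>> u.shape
(11, 11, 5, 5)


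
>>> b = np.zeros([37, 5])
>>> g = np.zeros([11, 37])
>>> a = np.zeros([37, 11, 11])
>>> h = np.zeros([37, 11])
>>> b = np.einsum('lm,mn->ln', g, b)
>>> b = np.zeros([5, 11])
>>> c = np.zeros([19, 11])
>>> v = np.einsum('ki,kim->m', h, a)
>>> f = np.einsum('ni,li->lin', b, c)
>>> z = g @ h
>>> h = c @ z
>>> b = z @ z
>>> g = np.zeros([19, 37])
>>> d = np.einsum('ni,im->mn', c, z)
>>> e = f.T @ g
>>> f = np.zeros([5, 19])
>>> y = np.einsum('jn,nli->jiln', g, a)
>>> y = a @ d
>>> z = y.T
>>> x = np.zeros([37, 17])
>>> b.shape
(11, 11)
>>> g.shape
(19, 37)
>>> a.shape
(37, 11, 11)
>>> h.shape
(19, 11)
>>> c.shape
(19, 11)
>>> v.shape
(11,)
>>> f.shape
(5, 19)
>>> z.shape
(19, 11, 37)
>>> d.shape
(11, 19)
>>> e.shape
(5, 11, 37)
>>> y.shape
(37, 11, 19)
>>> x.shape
(37, 17)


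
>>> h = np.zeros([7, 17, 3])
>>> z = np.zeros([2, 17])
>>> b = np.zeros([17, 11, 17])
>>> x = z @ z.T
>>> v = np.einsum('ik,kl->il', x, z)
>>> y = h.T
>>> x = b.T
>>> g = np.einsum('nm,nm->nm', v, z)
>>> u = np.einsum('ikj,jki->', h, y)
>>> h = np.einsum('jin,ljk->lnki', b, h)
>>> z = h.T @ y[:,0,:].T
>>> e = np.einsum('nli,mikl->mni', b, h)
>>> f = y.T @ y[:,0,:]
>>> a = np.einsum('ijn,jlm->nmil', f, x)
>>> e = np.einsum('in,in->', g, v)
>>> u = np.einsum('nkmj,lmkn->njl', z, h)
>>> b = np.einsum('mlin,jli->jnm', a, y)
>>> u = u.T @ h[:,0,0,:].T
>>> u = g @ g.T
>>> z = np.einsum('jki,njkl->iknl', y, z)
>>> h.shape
(7, 17, 3, 11)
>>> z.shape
(7, 17, 11, 3)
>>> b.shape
(3, 11, 7)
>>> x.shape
(17, 11, 17)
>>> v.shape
(2, 17)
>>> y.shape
(3, 17, 7)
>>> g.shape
(2, 17)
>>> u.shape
(2, 2)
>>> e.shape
()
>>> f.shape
(7, 17, 7)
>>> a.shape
(7, 17, 7, 11)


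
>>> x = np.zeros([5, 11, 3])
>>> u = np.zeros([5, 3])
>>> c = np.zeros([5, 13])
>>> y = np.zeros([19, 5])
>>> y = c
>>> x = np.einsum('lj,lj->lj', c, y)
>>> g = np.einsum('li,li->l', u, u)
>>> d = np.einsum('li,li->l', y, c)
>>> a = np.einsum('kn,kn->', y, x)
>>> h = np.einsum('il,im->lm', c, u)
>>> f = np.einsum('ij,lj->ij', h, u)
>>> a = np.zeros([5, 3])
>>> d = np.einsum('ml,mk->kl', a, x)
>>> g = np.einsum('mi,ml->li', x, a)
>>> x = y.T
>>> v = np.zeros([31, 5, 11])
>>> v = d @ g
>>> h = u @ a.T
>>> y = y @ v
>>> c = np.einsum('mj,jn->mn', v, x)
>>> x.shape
(13, 5)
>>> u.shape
(5, 3)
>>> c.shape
(13, 5)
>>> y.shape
(5, 13)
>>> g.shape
(3, 13)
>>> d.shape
(13, 3)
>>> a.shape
(5, 3)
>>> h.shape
(5, 5)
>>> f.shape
(13, 3)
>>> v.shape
(13, 13)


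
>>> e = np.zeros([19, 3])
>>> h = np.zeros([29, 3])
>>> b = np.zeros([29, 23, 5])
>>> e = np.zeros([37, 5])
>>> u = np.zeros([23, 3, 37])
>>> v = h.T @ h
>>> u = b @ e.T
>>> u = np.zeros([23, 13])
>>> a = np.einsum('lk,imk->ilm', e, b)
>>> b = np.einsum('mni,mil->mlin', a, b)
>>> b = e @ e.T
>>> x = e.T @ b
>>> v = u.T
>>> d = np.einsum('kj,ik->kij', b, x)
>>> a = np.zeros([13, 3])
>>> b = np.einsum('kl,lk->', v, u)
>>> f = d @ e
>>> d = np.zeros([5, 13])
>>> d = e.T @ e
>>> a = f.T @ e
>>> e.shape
(37, 5)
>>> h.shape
(29, 3)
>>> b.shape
()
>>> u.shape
(23, 13)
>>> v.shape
(13, 23)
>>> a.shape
(5, 5, 5)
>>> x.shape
(5, 37)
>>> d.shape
(5, 5)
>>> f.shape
(37, 5, 5)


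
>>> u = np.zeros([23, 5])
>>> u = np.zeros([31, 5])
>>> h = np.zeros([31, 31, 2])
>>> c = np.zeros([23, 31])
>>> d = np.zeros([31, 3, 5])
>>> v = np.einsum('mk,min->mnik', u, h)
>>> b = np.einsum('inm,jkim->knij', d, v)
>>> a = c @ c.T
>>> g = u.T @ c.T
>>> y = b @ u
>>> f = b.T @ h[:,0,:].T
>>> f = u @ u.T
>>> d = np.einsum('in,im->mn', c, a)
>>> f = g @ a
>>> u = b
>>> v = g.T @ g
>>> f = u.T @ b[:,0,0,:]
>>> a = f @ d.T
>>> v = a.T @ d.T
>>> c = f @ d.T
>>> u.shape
(2, 3, 31, 31)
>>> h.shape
(31, 31, 2)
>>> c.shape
(31, 31, 3, 23)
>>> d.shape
(23, 31)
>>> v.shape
(23, 3, 31, 23)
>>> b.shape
(2, 3, 31, 31)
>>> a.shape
(31, 31, 3, 23)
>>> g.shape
(5, 23)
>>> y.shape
(2, 3, 31, 5)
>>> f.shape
(31, 31, 3, 31)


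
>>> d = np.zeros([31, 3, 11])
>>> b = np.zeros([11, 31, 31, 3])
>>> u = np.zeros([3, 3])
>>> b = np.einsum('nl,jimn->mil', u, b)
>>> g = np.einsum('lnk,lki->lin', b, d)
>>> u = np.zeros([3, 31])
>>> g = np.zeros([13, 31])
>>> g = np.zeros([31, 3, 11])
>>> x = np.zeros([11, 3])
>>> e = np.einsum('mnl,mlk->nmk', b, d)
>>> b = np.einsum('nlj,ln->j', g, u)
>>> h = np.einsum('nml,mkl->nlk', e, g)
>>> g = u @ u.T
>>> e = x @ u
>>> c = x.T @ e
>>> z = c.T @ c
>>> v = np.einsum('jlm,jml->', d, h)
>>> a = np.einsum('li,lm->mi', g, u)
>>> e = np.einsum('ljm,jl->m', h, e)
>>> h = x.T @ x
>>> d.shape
(31, 3, 11)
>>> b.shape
(11,)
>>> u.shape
(3, 31)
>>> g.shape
(3, 3)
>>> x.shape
(11, 3)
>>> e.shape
(3,)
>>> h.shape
(3, 3)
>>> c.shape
(3, 31)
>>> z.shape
(31, 31)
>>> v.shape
()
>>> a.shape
(31, 3)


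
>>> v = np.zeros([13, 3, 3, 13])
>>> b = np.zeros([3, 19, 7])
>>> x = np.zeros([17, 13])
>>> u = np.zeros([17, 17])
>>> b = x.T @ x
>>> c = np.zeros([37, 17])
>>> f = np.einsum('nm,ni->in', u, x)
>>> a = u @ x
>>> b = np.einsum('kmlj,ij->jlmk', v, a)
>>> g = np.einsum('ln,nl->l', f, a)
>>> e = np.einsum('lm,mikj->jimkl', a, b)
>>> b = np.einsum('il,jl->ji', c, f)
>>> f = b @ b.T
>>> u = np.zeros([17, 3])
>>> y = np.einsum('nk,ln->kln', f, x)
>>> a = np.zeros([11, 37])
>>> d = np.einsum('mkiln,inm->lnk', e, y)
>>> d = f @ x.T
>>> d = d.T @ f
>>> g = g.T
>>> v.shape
(13, 3, 3, 13)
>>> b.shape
(13, 37)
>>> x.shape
(17, 13)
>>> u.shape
(17, 3)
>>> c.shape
(37, 17)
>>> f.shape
(13, 13)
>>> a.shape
(11, 37)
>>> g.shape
(13,)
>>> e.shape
(13, 3, 13, 3, 17)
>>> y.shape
(13, 17, 13)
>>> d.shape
(17, 13)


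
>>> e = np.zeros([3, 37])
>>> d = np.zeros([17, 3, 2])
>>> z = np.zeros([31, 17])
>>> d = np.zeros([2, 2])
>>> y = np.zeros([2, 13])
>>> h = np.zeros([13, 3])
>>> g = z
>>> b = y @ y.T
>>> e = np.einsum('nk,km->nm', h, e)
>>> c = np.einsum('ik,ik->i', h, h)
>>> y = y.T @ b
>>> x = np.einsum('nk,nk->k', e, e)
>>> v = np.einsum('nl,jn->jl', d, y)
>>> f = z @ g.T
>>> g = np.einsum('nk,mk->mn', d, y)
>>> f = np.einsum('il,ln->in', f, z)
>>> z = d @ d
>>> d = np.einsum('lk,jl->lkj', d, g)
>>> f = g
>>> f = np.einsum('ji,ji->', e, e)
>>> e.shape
(13, 37)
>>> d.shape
(2, 2, 13)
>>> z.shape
(2, 2)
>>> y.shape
(13, 2)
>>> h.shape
(13, 3)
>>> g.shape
(13, 2)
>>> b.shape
(2, 2)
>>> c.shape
(13,)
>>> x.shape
(37,)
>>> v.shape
(13, 2)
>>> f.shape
()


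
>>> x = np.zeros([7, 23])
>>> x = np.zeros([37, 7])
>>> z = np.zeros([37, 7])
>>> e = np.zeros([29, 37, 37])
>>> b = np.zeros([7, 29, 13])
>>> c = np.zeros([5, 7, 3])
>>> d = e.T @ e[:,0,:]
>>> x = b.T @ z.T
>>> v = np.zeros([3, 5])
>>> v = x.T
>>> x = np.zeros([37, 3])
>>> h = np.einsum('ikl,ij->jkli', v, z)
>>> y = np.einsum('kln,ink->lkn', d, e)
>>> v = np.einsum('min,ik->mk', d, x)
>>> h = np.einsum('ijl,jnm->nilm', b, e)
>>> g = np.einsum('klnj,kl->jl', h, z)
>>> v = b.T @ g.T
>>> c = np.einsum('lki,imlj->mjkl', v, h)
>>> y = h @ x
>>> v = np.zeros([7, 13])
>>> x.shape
(37, 3)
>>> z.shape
(37, 7)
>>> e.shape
(29, 37, 37)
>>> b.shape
(7, 29, 13)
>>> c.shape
(7, 37, 29, 13)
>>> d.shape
(37, 37, 37)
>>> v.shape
(7, 13)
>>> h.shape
(37, 7, 13, 37)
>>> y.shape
(37, 7, 13, 3)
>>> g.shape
(37, 7)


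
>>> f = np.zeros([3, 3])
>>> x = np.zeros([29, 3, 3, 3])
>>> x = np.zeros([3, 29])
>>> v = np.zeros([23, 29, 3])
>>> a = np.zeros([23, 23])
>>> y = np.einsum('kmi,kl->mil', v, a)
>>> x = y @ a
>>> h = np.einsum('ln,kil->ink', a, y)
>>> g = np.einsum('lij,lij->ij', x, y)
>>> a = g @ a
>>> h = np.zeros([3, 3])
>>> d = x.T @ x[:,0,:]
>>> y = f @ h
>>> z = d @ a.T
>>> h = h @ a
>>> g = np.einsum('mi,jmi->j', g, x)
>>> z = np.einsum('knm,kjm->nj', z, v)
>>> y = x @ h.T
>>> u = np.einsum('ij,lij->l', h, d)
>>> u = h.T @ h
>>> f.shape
(3, 3)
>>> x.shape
(29, 3, 23)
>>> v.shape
(23, 29, 3)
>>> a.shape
(3, 23)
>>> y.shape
(29, 3, 3)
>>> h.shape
(3, 23)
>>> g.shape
(29,)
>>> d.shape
(23, 3, 23)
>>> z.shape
(3, 29)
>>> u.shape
(23, 23)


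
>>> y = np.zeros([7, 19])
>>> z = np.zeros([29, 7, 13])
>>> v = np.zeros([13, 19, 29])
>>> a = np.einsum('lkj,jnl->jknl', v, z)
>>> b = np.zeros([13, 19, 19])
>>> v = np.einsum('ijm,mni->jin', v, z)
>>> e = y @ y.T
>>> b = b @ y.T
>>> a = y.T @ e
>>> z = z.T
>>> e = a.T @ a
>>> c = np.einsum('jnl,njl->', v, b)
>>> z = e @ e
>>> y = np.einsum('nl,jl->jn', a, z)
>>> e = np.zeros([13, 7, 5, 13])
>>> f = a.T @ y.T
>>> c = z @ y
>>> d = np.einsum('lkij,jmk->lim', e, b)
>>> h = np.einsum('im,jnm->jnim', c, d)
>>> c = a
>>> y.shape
(7, 19)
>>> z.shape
(7, 7)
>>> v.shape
(19, 13, 7)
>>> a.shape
(19, 7)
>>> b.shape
(13, 19, 7)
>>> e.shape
(13, 7, 5, 13)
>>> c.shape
(19, 7)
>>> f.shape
(7, 7)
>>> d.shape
(13, 5, 19)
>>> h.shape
(13, 5, 7, 19)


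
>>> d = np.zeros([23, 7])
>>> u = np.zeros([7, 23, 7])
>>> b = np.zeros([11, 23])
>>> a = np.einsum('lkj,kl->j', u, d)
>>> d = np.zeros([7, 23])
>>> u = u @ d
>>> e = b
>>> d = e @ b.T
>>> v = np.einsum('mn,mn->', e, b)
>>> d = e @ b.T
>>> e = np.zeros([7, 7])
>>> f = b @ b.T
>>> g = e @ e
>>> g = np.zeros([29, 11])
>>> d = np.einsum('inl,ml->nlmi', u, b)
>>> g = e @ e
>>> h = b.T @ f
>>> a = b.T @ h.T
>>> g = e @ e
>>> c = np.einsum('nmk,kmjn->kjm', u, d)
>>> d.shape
(23, 23, 11, 7)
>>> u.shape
(7, 23, 23)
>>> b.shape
(11, 23)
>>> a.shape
(23, 23)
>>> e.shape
(7, 7)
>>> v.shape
()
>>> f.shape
(11, 11)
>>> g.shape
(7, 7)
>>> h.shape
(23, 11)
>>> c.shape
(23, 11, 23)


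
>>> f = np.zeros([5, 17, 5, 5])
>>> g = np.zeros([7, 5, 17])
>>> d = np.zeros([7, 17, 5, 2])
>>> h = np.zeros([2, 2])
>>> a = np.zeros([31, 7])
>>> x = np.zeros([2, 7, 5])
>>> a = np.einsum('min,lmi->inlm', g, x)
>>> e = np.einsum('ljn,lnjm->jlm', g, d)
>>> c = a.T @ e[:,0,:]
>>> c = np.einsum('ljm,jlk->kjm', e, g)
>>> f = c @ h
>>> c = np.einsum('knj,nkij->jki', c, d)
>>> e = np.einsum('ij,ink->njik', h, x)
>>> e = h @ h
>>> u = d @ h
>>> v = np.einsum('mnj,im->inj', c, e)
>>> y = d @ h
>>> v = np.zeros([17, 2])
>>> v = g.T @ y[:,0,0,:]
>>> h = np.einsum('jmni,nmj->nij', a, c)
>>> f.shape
(17, 7, 2)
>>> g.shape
(7, 5, 17)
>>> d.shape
(7, 17, 5, 2)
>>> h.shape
(2, 7, 5)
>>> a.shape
(5, 17, 2, 7)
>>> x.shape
(2, 7, 5)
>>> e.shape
(2, 2)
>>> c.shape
(2, 17, 5)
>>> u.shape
(7, 17, 5, 2)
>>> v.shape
(17, 5, 2)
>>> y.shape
(7, 17, 5, 2)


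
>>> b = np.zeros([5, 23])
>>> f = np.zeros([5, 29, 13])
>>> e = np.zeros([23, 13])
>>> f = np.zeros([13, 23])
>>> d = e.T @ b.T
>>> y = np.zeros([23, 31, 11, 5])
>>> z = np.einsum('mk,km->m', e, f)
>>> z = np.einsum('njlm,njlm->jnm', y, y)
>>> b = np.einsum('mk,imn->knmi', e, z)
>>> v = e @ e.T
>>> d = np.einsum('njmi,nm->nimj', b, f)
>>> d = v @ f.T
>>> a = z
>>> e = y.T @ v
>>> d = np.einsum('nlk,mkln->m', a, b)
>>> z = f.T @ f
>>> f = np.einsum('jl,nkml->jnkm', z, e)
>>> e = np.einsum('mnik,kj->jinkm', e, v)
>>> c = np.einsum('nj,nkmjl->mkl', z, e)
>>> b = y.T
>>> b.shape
(5, 11, 31, 23)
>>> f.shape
(23, 5, 11, 31)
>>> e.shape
(23, 31, 11, 23, 5)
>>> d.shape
(13,)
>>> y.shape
(23, 31, 11, 5)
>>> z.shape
(23, 23)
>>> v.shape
(23, 23)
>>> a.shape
(31, 23, 5)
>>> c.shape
(11, 31, 5)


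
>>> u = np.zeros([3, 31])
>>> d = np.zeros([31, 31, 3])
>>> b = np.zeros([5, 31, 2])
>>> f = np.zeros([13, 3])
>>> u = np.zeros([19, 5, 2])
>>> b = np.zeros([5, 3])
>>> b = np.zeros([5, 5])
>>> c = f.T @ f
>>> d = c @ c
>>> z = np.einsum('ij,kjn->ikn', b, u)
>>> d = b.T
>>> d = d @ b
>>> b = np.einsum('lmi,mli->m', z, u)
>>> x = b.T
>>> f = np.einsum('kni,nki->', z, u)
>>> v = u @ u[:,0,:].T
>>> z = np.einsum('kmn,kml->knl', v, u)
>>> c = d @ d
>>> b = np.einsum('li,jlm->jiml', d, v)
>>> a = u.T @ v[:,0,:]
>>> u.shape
(19, 5, 2)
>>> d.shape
(5, 5)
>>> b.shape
(19, 5, 19, 5)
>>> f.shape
()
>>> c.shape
(5, 5)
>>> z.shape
(19, 19, 2)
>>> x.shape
(19,)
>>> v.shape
(19, 5, 19)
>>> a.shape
(2, 5, 19)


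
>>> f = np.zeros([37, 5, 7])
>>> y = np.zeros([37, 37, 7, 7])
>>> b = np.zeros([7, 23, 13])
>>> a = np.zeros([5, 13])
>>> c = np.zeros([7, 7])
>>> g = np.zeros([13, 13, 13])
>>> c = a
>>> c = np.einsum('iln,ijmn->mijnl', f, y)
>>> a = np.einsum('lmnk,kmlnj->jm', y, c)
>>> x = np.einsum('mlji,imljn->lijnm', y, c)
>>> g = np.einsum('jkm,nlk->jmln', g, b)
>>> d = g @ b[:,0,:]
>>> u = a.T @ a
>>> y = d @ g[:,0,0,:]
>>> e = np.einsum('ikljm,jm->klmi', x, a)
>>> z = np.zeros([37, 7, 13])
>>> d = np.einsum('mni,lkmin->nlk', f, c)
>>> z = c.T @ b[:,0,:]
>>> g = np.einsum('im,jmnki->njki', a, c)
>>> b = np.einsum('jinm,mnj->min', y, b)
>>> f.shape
(37, 5, 7)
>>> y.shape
(13, 13, 23, 7)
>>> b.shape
(7, 13, 23)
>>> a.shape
(5, 37)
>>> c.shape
(7, 37, 37, 7, 5)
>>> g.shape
(37, 7, 7, 5)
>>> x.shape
(37, 7, 7, 5, 37)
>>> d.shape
(5, 7, 37)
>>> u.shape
(37, 37)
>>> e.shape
(7, 7, 37, 37)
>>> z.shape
(5, 7, 37, 37, 13)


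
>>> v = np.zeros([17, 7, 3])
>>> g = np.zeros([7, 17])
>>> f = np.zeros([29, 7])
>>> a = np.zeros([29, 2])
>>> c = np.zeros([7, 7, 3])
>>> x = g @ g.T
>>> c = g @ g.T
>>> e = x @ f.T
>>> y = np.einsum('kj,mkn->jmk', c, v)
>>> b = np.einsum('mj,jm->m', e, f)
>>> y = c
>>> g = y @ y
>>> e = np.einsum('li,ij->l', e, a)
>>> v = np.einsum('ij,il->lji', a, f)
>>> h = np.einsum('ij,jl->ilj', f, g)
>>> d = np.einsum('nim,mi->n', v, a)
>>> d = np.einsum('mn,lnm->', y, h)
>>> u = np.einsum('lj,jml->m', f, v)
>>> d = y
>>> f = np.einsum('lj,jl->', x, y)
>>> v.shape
(7, 2, 29)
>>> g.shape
(7, 7)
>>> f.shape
()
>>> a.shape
(29, 2)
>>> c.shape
(7, 7)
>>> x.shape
(7, 7)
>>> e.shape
(7,)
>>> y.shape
(7, 7)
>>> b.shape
(7,)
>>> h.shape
(29, 7, 7)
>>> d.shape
(7, 7)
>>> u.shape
(2,)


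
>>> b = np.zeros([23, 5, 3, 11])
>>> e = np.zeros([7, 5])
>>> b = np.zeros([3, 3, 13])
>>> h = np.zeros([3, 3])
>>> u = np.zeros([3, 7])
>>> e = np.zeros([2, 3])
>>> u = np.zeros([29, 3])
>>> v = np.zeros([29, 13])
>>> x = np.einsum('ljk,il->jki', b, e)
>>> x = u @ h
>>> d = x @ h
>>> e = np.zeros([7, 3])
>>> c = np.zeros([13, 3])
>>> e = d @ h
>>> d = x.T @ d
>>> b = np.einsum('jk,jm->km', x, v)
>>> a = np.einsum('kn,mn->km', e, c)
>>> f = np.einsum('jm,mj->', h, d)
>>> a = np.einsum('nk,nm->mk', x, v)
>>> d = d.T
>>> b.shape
(3, 13)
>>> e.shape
(29, 3)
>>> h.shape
(3, 3)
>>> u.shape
(29, 3)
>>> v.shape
(29, 13)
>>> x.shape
(29, 3)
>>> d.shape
(3, 3)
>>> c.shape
(13, 3)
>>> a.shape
(13, 3)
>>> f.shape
()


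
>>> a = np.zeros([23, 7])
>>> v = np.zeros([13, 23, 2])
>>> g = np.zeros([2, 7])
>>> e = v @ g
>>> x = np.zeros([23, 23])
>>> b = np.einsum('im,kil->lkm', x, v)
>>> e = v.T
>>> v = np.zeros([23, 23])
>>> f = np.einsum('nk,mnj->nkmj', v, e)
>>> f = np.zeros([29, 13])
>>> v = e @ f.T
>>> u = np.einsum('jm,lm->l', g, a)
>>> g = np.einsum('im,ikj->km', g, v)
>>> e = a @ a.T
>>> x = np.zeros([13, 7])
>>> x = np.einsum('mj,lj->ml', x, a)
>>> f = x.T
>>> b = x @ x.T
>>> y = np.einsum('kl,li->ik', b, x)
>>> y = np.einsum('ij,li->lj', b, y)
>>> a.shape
(23, 7)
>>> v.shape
(2, 23, 29)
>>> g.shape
(23, 7)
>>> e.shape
(23, 23)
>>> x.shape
(13, 23)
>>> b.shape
(13, 13)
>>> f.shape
(23, 13)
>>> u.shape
(23,)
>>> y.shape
(23, 13)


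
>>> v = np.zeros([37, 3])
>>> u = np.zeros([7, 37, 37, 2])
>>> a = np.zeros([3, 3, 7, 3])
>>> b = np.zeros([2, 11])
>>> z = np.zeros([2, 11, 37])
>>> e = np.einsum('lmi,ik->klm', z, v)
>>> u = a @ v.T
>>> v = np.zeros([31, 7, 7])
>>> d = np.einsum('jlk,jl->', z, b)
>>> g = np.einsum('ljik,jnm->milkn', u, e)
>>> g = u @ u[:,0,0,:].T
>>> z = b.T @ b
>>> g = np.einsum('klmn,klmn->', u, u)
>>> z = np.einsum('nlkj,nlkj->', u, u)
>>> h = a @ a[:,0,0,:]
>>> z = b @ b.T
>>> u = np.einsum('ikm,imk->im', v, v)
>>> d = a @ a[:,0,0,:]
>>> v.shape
(31, 7, 7)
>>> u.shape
(31, 7)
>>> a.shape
(3, 3, 7, 3)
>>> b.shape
(2, 11)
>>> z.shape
(2, 2)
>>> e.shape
(3, 2, 11)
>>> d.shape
(3, 3, 7, 3)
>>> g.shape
()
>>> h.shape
(3, 3, 7, 3)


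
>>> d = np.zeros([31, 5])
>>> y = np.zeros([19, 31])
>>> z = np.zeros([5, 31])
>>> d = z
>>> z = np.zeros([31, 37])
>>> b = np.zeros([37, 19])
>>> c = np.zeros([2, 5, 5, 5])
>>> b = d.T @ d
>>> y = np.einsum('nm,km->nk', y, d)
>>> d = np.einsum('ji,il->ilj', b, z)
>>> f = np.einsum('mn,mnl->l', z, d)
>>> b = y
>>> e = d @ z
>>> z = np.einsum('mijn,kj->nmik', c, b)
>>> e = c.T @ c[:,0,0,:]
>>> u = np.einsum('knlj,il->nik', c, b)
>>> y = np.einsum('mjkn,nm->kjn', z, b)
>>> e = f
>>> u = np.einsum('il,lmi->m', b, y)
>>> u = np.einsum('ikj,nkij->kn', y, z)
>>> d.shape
(31, 37, 31)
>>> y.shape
(5, 2, 19)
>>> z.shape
(5, 2, 5, 19)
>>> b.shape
(19, 5)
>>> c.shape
(2, 5, 5, 5)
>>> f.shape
(31,)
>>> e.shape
(31,)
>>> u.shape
(2, 5)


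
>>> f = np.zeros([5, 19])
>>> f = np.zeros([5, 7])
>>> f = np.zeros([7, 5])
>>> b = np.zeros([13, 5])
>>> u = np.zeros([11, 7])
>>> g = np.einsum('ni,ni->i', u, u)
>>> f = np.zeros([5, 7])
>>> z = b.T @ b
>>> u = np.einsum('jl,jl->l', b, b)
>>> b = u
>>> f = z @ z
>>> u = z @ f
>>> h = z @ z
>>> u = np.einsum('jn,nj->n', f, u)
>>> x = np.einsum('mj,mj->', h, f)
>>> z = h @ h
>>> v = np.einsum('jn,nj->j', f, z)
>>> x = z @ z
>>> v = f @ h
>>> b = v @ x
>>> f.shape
(5, 5)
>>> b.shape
(5, 5)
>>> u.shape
(5,)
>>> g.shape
(7,)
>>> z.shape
(5, 5)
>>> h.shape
(5, 5)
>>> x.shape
(5, 5)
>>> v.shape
(5, 5)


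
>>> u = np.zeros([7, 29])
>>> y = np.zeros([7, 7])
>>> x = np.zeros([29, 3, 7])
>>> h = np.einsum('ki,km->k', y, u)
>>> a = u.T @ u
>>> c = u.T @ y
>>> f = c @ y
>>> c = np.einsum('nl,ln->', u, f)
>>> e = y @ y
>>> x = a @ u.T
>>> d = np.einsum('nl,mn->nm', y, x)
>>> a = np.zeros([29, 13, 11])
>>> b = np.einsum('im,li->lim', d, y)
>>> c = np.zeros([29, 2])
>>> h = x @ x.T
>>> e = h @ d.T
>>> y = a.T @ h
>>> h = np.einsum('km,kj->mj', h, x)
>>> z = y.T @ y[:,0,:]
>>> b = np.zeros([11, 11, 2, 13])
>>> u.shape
(7, 29)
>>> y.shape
(11, 13, 29)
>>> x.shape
(29, 7)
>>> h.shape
(29, 7)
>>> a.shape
(29, 13, 11)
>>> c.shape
(29, 2)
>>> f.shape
(29, 7)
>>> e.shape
(29, 7)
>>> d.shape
(7, 29)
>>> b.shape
(11, 11, 2, 13)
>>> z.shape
(29, 13, 29)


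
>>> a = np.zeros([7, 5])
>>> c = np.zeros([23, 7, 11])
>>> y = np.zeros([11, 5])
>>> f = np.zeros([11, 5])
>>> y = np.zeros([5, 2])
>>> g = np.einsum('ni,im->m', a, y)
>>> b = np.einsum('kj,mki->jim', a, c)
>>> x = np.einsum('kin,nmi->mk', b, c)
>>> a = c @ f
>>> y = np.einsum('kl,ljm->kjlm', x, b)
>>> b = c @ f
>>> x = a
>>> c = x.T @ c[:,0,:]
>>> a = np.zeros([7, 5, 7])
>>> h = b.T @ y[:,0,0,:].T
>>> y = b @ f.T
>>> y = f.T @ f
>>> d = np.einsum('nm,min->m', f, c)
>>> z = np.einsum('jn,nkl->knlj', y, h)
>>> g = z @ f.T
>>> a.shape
(7, 5, 7)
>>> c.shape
(5, 7, 11)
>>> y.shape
(5, 5)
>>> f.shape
(11, 5)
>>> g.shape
(7, 5, 7, 11)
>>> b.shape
(23, 7, 5)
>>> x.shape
(23, 7, 5)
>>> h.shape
(5, 7, 7)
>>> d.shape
(5,)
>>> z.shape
(7, 5, 7, 5)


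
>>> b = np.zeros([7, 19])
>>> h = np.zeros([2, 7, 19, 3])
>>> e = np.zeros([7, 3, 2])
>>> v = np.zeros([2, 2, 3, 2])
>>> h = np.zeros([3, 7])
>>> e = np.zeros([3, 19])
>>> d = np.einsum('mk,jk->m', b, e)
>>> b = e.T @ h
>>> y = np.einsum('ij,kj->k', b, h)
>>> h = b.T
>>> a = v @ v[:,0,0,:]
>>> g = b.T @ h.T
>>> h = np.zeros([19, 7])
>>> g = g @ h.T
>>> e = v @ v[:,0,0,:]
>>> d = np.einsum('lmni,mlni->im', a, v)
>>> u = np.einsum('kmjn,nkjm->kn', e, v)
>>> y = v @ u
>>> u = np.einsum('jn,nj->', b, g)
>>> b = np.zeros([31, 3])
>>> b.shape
(31, 3)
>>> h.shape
(19, 7)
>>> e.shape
(2, 2, 3, 2)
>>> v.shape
(2, 2, 3, 2)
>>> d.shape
(2, 2)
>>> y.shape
(2, 2, 3, 2)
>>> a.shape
(2, 2, 3, 2)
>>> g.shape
(7, 19)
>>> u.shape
()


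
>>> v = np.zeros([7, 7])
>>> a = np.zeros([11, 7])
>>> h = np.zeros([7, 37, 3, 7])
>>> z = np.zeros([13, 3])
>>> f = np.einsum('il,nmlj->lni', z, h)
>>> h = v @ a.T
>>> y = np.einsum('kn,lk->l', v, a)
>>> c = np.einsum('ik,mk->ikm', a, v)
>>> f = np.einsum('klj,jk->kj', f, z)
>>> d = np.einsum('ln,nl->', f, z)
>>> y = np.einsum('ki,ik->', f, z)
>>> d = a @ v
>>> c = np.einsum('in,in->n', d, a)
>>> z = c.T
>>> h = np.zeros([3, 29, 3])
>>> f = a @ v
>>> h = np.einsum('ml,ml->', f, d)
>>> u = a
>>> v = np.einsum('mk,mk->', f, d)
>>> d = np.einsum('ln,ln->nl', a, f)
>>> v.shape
()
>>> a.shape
(11, 7)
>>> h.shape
()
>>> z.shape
(7,)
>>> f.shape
(11, 7)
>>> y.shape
()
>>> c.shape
(7,)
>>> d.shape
(7, 11)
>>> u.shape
(11, 7)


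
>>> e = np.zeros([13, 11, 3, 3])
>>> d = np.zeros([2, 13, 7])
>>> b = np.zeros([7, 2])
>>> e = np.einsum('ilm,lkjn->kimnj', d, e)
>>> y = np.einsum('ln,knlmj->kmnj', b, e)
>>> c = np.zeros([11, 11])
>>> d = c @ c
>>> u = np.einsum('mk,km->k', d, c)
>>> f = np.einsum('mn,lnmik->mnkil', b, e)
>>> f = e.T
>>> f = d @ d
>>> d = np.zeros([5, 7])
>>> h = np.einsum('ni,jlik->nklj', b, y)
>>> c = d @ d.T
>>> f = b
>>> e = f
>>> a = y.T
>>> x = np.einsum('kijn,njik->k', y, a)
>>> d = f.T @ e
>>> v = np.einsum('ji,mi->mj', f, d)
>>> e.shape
(7, 2)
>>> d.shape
(2, 2)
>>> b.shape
(7, 2)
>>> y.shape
(11, 3, 2, 3)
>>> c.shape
(5, 5)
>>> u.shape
(11,)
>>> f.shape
(7, 2)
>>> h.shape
(7, 3, 3, 11)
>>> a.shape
(3, 2, 3, 11)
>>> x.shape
(11,)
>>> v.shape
(2, 7)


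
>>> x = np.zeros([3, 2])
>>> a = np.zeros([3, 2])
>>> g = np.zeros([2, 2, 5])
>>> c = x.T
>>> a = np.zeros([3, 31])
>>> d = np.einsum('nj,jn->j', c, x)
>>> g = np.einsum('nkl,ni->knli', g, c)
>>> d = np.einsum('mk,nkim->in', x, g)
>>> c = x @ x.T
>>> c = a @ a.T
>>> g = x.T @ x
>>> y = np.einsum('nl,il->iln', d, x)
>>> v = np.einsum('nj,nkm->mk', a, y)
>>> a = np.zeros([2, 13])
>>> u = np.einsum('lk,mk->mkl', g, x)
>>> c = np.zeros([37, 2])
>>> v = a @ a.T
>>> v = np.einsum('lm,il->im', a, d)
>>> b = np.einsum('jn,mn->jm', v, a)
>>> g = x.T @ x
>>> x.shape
(3, 2)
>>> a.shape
(2, 13)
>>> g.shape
(2, 2)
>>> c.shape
(37, 2)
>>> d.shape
(5, 2)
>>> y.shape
(3, 2, 5)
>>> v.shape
(5, 13)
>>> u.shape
(3, 2, 2)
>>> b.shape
(5, 2)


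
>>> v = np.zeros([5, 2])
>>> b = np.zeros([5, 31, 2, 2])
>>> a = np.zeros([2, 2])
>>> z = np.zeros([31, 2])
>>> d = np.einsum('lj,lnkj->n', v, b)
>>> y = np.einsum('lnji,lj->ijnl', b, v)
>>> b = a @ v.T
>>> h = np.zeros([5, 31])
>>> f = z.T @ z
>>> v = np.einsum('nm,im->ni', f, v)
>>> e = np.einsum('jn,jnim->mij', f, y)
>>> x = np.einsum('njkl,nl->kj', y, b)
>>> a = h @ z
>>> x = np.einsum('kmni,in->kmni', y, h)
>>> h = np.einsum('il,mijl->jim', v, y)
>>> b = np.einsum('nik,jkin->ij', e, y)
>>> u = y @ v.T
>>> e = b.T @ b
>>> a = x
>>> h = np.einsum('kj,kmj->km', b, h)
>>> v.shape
(2, 5)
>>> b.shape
(31, 2)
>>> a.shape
(2, 2, 31, 5)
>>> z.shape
(31, 2)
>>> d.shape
(31,)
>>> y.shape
(2, 2, 31, 5)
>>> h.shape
(31, 2)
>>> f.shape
(2, 2)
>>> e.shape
(2, 2)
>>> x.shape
(2, 2, 31, 5)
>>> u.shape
(2, 2, 31, 2)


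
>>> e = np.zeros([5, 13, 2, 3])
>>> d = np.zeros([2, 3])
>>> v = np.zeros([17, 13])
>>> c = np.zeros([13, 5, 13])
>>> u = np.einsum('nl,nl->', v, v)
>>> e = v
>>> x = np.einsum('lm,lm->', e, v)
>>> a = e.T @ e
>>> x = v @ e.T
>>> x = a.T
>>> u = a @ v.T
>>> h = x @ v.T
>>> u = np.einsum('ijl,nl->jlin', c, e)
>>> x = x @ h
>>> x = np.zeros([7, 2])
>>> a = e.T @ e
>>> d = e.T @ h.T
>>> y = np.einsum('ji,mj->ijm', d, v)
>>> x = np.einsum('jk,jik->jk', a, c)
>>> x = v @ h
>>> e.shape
(17, 13)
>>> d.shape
(13, 13)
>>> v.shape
(17, 13)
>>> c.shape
(13, 5, 13)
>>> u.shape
(5, 13, 13, 17)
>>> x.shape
(17, 17)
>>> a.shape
(13, 13)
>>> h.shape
(13, 17)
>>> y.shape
(13, 13, 17)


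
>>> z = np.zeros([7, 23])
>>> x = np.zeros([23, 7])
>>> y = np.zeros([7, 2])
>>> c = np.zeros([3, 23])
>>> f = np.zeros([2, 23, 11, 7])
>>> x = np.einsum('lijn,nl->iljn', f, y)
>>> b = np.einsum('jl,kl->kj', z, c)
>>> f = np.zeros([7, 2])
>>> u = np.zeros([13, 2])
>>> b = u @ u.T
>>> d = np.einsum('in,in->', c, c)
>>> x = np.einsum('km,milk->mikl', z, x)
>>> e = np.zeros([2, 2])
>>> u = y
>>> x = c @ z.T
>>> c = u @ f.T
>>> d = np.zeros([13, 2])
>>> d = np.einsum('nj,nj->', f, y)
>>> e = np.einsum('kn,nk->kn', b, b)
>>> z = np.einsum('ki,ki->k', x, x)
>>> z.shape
(3,)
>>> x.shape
(3, 7)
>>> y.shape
(7, 2)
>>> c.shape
(7, 7)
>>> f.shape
(7, 2)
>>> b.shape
(13, 13)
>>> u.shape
(7, 2)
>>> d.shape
()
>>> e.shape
(13, 13)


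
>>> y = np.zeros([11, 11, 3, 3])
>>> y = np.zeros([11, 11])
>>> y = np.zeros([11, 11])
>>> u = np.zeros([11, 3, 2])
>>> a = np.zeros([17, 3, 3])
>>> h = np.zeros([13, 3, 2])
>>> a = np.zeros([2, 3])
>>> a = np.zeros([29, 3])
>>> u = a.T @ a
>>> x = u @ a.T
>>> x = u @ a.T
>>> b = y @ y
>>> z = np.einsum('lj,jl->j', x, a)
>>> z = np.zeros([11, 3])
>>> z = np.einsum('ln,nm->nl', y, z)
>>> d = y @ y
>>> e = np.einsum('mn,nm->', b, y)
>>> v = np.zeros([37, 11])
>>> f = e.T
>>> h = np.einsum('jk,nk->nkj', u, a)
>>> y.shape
(11, 11)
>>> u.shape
(3, 3)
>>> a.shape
(29, 3)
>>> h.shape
(29, 3, 3)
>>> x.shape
(3, 29)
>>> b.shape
(11, 11)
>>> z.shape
(11, 11)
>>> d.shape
(11, 11)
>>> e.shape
()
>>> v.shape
(37, 11)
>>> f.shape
()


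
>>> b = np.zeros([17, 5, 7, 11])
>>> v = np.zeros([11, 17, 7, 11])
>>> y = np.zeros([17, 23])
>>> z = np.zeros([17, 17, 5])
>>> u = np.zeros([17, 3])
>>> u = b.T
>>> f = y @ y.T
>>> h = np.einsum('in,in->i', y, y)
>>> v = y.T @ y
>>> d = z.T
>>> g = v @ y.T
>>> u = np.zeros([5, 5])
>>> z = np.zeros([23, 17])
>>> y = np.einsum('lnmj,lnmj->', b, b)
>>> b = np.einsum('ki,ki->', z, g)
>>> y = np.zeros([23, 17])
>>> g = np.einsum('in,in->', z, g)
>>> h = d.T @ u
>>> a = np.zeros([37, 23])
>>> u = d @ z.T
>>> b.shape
()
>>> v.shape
(23, 23)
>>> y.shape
(23, 17)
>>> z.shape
(23, 17)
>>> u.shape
(5, 17, 23)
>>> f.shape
(17, 17)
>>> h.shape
(17, 17, 5)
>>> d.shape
(5, 17, 17)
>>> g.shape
()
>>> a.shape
(37, 23)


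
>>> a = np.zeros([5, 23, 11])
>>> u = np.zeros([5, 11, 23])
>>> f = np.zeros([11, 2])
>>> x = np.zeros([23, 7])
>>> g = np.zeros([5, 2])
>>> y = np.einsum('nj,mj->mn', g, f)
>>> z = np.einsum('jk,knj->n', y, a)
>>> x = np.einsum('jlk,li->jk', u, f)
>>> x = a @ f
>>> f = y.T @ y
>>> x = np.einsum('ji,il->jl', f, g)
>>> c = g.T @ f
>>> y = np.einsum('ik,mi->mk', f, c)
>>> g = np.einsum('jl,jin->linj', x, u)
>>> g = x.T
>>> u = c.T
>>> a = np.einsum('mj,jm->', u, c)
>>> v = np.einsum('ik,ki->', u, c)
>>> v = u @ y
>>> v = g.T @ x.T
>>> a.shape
()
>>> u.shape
(5, 2)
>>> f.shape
(5, 5)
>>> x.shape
(5, 2)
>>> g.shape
(2, 5)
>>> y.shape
(2, 5)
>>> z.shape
(23,)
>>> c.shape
(2, 5)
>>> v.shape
(5, 5)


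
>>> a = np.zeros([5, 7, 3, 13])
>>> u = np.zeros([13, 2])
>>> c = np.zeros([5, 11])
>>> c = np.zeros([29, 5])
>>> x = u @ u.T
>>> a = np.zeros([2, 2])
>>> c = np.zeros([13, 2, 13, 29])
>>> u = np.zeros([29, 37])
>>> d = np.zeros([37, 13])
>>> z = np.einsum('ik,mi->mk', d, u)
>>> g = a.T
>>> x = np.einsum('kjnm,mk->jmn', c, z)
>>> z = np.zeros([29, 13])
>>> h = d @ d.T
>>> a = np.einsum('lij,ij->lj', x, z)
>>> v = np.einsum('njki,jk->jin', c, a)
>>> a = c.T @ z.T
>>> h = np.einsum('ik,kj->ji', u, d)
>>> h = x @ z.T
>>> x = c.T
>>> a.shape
(29, 13, 2, 29)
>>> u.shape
(29, 37)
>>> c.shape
(13, 2, 13, 29)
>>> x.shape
(29, 13, 2, 13)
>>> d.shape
(37, 13)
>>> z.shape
(29, 13)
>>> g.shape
(2, 2)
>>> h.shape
(2, 29, 29)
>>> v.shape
(2, 29, 13)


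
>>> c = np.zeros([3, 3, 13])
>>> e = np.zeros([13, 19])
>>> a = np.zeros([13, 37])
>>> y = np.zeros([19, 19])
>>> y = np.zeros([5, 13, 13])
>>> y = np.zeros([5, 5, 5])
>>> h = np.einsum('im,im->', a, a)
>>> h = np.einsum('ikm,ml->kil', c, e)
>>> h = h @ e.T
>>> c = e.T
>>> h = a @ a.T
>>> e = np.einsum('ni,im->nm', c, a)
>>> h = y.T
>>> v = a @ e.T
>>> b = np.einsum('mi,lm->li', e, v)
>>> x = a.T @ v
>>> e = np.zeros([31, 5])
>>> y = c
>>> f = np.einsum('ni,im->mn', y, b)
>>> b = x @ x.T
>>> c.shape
(19, 13)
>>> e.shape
(31, 5)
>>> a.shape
(13, 37)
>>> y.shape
(19, 13)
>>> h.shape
(5, 5, 5)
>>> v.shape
(13, 19)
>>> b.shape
(37, 37)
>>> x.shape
(37, 19)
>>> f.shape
(37, 19)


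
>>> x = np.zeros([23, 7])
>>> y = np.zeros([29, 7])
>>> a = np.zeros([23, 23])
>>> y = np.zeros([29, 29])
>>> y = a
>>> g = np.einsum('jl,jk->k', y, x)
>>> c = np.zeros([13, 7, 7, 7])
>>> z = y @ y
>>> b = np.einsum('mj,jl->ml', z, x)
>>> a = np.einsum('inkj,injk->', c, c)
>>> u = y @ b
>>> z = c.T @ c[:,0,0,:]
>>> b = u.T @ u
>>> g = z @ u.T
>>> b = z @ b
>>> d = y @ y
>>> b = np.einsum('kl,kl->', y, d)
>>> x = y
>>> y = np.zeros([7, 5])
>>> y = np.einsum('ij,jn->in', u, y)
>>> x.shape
(23, 23)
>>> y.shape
(23, 5)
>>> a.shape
()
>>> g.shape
(7, 7, 7, 23)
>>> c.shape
(13, 7, 7, 7)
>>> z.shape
(7, 7, 7, 7)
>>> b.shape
()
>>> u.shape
(23, 7)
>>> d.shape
(23, 23)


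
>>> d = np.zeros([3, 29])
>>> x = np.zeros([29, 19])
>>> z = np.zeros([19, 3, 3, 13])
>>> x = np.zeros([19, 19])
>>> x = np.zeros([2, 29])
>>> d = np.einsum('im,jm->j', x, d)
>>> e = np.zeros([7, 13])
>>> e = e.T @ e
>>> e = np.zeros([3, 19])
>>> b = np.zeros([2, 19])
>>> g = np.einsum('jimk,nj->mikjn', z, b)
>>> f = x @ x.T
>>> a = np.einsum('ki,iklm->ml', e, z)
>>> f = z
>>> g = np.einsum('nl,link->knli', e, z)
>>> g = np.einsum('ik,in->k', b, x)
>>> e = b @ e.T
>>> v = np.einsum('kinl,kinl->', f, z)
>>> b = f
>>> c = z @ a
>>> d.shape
(3,)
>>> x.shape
(2, 29)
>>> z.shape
(19, 3, 3, 13)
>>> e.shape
(2, 3)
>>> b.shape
(19, 3, 3, 13)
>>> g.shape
(19,)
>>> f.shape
(19, 3, 3, 13)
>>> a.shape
(13, 3)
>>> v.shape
()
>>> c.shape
(19, 3, 3, 3)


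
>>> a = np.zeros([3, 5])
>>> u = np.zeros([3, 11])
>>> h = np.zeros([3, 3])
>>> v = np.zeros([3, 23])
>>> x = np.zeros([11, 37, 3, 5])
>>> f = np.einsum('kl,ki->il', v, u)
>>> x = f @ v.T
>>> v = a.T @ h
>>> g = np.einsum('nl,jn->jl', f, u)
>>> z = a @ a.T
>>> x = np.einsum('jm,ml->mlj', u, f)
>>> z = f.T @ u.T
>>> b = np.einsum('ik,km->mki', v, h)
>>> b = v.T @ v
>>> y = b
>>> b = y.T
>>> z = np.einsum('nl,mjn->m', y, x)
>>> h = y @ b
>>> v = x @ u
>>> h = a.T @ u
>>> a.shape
(3, 5)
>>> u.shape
(3, 11)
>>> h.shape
(5, 11)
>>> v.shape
(11, 23, 11)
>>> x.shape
(11, 23, 3)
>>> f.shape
(11, 23)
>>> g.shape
(3, 23)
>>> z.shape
(11,)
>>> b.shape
(3, 3)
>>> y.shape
(3, 3)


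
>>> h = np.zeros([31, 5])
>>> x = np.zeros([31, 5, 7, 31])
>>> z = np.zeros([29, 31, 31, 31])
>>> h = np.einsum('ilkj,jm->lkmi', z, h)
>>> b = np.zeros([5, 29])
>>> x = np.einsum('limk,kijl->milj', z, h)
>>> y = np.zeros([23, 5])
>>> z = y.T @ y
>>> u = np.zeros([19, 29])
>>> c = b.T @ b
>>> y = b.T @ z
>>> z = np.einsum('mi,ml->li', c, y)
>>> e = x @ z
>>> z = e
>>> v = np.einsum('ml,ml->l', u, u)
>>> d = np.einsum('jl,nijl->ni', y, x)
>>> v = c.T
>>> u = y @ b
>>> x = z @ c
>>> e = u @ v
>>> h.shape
(31, 31, 5, 29)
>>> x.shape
(31, 31, 29, 29)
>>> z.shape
(31, 31, 29, 29)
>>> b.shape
(5, 29)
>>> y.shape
(29, 5)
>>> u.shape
(29, 29)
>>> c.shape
(29, 29)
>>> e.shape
(29, 29)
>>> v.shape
(29, 29)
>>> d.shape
(31, 31)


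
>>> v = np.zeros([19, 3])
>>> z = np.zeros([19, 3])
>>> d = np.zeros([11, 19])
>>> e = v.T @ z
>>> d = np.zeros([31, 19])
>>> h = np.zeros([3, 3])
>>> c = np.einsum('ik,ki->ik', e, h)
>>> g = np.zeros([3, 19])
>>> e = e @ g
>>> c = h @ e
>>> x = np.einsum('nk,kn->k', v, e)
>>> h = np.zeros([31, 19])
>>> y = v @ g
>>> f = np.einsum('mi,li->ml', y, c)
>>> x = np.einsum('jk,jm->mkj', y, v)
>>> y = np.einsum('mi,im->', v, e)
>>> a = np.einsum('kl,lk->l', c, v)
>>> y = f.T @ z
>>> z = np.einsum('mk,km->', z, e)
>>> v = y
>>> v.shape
(3, 3)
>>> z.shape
()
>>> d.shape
(31, 19)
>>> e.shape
(3, 19)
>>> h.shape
(31, 19)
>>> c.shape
(3, 19)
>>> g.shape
(3, 19)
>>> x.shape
(3, 19, 19)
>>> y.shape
(3, 3)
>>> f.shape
(19, 3)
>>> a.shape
(19,)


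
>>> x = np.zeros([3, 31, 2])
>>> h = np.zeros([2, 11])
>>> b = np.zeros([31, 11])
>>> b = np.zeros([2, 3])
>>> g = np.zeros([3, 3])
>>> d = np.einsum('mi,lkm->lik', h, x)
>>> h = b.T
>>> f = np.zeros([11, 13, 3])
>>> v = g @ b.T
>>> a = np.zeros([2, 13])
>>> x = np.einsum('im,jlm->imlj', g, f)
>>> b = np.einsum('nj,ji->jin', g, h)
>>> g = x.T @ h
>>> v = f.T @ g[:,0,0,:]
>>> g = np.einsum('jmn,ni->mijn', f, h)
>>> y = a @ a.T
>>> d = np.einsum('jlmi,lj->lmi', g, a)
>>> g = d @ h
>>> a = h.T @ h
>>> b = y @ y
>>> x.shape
(3, 3, 13, 11)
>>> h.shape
(3, 2)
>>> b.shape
(2, 2)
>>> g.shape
(2, 11, 2)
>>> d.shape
(2, 11, 3)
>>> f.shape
(11, 13, 3)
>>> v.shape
(3, 13, 2)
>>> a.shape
(2, 2)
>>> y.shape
(2, 2)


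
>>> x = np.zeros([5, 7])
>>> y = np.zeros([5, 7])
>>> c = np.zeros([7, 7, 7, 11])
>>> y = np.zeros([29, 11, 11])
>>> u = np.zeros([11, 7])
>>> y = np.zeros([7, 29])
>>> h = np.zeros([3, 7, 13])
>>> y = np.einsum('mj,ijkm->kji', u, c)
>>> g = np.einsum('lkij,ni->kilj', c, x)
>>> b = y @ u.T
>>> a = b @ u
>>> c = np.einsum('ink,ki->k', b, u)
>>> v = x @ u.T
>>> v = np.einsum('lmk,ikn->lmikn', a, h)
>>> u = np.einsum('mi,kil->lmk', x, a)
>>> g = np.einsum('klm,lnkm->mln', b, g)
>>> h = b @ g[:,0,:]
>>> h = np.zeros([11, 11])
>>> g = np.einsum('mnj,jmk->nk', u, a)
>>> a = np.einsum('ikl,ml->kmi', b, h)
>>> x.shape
(5, 7)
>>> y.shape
(7, 7, 7)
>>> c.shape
(11,)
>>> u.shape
(7, 5, 7)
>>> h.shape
(11, 11)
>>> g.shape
(5, 7)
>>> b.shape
(7, 7, 11)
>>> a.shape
(7, 11, 7)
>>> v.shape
(7, 7, 3, 7, 13)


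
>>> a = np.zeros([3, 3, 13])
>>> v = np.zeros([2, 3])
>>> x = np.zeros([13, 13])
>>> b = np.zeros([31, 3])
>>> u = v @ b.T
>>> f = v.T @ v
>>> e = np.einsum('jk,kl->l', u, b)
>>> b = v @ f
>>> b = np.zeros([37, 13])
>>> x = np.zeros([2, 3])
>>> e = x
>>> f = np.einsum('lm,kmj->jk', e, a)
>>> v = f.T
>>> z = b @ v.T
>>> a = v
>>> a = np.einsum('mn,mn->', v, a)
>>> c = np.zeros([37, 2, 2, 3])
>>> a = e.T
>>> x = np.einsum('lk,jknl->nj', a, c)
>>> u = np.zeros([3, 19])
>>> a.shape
(3, 2)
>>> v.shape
(3, 13)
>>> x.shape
(2, 37)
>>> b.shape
(37, 13)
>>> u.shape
(3, 19)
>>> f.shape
(13, 3)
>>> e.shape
(2, 3)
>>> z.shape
(37, 3)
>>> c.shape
(37, 2, 2, 3)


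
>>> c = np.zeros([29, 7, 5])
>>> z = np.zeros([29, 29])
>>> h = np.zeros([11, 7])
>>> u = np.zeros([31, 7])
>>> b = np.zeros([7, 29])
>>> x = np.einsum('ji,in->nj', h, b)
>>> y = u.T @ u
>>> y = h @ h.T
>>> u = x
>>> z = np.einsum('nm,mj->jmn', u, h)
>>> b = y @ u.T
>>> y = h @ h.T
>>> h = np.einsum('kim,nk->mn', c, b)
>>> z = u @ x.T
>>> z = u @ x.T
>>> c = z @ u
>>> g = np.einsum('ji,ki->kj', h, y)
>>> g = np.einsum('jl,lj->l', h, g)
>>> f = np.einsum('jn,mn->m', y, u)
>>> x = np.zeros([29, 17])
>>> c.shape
(29, 11)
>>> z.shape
(29, 29)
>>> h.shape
(5, 11)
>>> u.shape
(29, 11)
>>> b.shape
(11, 29)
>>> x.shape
(29, 17)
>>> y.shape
(11, 11)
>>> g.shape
(11,)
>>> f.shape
(29,)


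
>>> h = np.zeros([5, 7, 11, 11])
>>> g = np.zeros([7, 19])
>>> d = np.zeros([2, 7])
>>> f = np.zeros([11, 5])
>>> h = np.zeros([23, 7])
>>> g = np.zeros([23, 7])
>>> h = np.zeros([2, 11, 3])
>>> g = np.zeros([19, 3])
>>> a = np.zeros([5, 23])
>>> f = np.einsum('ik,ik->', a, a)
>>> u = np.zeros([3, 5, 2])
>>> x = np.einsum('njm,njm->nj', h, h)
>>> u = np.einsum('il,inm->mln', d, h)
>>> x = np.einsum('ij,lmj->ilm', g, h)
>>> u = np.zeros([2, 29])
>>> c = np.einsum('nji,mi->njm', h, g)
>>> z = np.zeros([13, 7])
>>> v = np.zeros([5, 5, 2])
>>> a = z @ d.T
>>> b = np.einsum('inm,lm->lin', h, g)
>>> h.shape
(2, 11, 3)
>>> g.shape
(19, 3)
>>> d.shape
(2, 7)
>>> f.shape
()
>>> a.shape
(13, 2)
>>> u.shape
(2, 29)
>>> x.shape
(19, 2, 11)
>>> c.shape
(2, 11, 19)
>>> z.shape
(13, 7)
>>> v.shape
(5, 5, 2)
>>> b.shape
(19, 2, 11)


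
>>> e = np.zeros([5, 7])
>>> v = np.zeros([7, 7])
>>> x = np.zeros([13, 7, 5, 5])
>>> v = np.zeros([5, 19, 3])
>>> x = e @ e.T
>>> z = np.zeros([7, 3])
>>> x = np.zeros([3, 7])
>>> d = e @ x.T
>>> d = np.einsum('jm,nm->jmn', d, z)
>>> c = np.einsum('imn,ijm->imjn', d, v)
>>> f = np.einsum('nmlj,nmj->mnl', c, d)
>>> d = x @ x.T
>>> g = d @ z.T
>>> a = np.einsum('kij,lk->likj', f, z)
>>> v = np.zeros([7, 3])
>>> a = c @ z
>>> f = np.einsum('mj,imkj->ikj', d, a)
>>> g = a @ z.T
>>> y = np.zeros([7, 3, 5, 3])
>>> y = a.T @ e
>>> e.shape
(5, 7)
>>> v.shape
(7, 3)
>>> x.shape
(3, 7)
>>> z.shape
(7, 3)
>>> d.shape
(3, 3)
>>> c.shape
(5, 3, 19, 7)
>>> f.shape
(5, 19, 3)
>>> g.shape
(5, 3, 19, 7)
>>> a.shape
(5, 3, 19, 3)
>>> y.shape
(3, 19, 3, 7)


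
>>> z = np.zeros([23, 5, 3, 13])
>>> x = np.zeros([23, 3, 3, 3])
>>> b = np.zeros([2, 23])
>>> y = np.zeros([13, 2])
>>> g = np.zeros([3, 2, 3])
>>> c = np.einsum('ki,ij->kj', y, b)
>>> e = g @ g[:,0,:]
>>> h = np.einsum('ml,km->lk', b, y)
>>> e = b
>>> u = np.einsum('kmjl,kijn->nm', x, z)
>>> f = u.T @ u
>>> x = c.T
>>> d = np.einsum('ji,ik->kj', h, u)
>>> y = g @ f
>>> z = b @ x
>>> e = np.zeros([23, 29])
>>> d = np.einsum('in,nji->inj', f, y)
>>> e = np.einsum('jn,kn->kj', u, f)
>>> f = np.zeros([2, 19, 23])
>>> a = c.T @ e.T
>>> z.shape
(2, 13)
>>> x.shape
(23, 13)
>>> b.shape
(2, 23)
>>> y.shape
(3, 2, 3)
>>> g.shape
(3, 2, 3)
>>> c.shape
(13, 23)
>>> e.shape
(3, 13)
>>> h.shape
(23, 13)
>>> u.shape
(13, 3)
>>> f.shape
(2, 19, 23)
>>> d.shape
(3, 3, 2)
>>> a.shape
(23, 3)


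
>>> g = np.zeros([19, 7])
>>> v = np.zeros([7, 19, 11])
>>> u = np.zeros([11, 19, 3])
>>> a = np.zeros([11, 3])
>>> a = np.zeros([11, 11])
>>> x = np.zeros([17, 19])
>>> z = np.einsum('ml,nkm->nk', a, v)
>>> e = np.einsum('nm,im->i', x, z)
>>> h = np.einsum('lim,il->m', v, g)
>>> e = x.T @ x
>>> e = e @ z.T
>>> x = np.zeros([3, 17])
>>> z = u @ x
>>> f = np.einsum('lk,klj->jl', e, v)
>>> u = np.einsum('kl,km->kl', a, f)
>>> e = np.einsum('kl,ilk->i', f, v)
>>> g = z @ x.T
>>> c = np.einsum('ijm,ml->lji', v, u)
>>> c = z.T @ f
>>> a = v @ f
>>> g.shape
(11, 19, 3)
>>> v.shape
(7, 19, 11)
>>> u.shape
(11, 11)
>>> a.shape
(7, 19, 19)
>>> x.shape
(3, 17)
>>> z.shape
(11, 19, 17)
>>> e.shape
(7,)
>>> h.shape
(11,)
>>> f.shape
(11, 19)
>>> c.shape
(17, 19, 19)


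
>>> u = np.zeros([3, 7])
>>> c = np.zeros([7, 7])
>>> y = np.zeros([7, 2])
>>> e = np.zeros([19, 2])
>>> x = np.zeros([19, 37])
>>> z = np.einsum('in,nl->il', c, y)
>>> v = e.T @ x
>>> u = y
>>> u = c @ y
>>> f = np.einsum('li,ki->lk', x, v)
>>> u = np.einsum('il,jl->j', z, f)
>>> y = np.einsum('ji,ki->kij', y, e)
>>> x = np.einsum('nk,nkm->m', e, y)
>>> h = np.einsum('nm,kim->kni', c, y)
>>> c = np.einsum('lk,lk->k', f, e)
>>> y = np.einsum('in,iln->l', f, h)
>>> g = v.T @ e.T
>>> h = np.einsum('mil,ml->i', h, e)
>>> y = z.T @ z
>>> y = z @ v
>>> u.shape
(19,)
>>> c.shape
(2,)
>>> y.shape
(7, 37)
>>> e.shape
(19, 2)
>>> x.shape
(7,)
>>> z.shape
(7, 2)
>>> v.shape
(2, 37)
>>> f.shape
(19, 2)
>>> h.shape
(7,)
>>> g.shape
(37, 19)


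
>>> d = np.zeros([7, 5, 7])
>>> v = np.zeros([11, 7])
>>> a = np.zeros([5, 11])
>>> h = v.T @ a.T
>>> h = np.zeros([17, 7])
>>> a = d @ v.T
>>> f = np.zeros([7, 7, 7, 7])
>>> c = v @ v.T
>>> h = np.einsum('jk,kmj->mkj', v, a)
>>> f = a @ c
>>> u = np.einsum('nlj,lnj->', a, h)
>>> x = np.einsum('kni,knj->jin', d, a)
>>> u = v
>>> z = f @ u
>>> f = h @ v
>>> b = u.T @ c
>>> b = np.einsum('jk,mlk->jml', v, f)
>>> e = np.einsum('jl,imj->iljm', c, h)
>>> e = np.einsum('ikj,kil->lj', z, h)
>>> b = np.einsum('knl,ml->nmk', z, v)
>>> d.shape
(7, 5, 7)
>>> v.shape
(11, 7)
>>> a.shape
(7, 5, 11)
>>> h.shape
(5, 7, 11)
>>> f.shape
(5, 7, 7)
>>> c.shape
(11, 11)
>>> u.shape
(11, 7)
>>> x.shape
(11, 7, 5)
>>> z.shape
(7, 5, 7)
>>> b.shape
(5, 11, 7)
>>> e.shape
(11, 7)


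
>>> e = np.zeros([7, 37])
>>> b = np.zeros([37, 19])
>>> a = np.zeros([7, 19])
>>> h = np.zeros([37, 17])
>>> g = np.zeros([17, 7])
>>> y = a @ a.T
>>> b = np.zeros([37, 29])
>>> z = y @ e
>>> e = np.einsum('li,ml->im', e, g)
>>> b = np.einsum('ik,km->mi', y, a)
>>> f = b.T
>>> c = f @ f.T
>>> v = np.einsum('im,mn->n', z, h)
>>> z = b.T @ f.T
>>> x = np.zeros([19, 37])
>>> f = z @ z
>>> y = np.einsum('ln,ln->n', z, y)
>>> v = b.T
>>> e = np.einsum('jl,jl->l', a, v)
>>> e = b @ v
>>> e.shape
(19, 19)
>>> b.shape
(19, 7)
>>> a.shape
(7, 19)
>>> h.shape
(37, 17)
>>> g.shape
(17, 7)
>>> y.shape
(7,)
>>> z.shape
(7, 7)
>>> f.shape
(7, 7)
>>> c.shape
(7, 7)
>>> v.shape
(7, 19)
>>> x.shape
(19, 37)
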